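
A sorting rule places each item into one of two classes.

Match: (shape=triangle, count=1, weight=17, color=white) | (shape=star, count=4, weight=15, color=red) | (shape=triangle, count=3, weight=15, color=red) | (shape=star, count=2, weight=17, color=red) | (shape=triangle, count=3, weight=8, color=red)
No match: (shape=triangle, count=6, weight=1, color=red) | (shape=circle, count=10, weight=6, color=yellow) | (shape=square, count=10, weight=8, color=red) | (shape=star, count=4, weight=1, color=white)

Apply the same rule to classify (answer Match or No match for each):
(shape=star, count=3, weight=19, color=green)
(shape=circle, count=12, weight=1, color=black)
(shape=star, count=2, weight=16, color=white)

Every 'Match' example satisfies: weight ≥ 6 AND count ≤ 4. None of the 'No match' examples do.

Match, No match, Match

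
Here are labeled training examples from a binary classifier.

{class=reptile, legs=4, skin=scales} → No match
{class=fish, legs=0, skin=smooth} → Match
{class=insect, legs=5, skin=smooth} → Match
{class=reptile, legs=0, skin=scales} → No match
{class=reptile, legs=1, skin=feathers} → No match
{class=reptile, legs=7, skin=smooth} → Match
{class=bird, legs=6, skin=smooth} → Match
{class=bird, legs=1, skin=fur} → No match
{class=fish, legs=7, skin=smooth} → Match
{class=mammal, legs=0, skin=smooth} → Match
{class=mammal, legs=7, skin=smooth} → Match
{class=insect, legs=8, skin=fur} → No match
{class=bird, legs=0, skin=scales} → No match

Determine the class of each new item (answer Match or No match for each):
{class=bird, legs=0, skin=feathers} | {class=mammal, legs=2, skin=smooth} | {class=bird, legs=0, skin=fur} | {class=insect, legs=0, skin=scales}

No match, Match, No match, No match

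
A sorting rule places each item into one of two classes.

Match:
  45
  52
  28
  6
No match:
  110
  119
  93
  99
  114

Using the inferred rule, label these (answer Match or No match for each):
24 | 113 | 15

Match, No match, Match

The common property of the 'Match' items is: at most 52. No 'No match' item has it.
24 → 24 ≤ 52 → Match. 113 → 113 > 52 → No match. 15 → 15 ≤ 52 → Match.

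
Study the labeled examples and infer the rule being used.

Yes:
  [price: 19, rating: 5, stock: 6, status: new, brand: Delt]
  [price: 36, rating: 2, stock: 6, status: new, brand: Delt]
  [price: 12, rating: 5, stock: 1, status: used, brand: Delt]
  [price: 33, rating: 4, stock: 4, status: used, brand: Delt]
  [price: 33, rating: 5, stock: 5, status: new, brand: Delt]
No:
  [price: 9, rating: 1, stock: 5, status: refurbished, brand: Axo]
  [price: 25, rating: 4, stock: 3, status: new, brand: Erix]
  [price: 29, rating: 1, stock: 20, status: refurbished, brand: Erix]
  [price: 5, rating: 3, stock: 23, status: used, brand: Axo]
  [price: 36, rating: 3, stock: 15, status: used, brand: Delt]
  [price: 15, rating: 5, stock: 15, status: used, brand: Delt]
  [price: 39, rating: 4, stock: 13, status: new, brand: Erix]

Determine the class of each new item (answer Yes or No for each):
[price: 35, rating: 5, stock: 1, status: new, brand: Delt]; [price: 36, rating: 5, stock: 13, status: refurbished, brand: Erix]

Yes, No

The classifier is using: brand is Delt AND stock ≤ 6.
[price: 35, rating: 5, stock: 1, status: new, brand: Delt] — brand is Delt, stock = 1, hence Yes. [price: 36, rating: 5, stock: 13, status: refurbished, brand: Erix] — brand is Erix, stock = 13, hence No.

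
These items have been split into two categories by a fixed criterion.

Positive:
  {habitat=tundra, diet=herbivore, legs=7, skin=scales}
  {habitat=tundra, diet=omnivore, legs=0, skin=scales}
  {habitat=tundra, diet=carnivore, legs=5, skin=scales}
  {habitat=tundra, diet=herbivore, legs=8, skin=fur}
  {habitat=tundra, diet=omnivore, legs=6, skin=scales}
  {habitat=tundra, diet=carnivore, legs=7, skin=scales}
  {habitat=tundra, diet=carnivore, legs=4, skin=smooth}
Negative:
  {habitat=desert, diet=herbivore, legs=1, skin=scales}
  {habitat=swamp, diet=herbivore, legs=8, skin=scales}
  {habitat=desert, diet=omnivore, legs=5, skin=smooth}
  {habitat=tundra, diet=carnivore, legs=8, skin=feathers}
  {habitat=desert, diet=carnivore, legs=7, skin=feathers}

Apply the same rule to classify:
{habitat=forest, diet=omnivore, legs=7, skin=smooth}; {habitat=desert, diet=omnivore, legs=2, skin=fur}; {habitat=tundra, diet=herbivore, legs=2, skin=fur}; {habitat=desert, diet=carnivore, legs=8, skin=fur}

The rule appears to be: skin is not feathers AND habitat is tundra.

Negative, Negative, Positive, Negative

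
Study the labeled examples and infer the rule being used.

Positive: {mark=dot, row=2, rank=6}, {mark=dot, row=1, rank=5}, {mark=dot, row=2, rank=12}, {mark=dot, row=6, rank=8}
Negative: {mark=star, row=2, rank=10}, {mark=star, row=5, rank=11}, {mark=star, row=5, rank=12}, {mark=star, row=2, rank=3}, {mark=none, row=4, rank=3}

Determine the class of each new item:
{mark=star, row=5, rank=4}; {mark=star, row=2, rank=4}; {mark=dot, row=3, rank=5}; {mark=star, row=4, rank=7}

One predicate separates the groups cleanly: mark is dot.
{mark=star, row=5, rank=4} — mark is star, hence Negative. {mark=star, row=2, rank=4} — mark is star, hence Negative. {mark=dot, row=3, rank=5} — mark is dot, hence Positive. {mark=star, row=4, rank=7} — mark is star, hence Negative.

Negative, Negative, Positive, Negative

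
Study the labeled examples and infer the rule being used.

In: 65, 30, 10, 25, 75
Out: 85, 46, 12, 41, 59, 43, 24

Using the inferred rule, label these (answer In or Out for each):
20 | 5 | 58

In, In, Out

Every 'In' example satisfies: multiple of 5 AND at most 75. None of the 'Out' examples do.
20 — 20 = 5·4, 20 ≤ 75, hence In. 5 — 5 = 5·1, 5 ≤ 75, hence In. 58 — 58 = 5·11 + 3, 58 ≤ 75, hence Out.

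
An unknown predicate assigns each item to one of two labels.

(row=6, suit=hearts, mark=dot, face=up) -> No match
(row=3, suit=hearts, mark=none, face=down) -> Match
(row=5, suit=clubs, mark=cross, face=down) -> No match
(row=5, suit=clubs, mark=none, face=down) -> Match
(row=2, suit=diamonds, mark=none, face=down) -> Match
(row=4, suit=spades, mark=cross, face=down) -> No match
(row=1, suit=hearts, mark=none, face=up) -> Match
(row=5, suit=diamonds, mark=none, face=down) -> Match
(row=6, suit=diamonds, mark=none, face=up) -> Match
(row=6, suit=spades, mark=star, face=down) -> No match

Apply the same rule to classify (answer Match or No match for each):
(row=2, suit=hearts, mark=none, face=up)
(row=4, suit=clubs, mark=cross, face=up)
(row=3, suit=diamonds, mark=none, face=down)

Match, No match, Match

The classifier is using: mark is none.
Match: (row=2, suit=hearts, mark=none, face=up), since mark is none.
No match: (row=4, suit=clubs, mark=cross, face=up), since mark is cross.
Match: (row=3, suit=diamonds, mark=none, face=down), since mark is none.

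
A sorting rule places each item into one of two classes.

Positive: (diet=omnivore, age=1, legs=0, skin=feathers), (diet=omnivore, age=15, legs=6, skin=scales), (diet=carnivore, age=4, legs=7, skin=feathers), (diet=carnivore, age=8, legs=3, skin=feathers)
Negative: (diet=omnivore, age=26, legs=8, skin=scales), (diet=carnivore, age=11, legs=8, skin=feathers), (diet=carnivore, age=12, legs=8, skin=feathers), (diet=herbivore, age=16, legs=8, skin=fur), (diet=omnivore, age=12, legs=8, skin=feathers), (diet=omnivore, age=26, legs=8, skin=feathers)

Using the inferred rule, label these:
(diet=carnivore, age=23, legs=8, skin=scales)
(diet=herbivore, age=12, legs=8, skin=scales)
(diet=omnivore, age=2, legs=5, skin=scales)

One predicate separates the groups cleanly: legs ≤ 7.
(diet=carnivore, age=23, legs=8, skin=scales) → legs = 8 → Negative. (diet=herbivore, age=12, legs=8, skin=scales) → legs = 8 → Negative. (diet=omnivore, age=2, legs=5, skin=scales) → legs = 5 → Positive.

Negative, Negative, Positive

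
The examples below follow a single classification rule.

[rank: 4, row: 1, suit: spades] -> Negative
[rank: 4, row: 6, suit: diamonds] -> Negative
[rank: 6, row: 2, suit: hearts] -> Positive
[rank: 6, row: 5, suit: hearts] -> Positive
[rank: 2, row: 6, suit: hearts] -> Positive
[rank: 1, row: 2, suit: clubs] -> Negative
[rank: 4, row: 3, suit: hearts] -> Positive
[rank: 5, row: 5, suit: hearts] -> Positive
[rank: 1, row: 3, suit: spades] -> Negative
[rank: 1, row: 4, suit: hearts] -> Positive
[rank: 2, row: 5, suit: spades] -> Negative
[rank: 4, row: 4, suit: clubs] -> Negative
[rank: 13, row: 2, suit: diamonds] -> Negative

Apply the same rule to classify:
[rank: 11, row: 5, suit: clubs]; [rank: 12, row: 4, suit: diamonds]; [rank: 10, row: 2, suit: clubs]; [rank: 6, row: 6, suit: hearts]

Negative, Negative, Negative, Positive

The simplest hypothesis consistent with all the labels is: suit is hearts.
[rank: 11, row: 5, suit: clubs] → suit is clubs → Negative.
[rank: 12, row: 4, suit: diamonds] → suit is diamonds → Negative.
[rank: 10, row: 2, suit: clubs] → suit is clubs → Negative.
[rank: 6, row: 6, suit: hearts] → suit is hearts → Positive.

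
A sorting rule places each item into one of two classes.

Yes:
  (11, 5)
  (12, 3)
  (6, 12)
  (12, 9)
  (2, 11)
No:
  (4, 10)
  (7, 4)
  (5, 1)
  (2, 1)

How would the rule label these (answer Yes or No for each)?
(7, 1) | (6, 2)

The pattern is that an item is 'Yes' exactly when: max ≥ 11.

No, No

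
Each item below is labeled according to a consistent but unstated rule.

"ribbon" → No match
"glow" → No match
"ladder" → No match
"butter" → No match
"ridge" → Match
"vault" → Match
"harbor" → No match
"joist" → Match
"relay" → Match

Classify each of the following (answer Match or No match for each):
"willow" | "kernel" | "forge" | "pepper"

A rule that fits every label: odd length — true of each 'Match' example, false of each 'No match' one.

No match, No match, Match, No match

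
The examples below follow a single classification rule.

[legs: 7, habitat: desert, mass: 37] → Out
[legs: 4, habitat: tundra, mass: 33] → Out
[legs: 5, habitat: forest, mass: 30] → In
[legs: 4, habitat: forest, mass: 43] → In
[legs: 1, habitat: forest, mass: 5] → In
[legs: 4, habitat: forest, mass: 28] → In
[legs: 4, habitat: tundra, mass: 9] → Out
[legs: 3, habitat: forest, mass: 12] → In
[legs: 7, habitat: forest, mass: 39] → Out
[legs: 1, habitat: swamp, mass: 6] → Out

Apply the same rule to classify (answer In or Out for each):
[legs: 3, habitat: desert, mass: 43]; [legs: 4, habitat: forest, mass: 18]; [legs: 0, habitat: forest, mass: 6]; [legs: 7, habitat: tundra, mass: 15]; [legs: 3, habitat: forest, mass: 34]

'In' ⟺ habitat is forest AND legs ≤ 5.

Out, In, In, Out, In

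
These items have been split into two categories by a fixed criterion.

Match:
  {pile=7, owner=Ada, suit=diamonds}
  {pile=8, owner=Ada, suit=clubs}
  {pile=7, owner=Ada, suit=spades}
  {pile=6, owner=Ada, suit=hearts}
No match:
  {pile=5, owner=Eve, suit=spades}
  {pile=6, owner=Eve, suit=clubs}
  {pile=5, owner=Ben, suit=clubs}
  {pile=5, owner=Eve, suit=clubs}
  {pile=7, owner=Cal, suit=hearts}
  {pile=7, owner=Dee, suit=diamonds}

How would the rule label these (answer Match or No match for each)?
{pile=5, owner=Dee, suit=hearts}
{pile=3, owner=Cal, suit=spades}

No match, No match

Looking at the examples, the only property every 'Match' case has and every 'No match' case lacks is: owner is Ada.
{pile=5, owner=Dee, suit=hearts} — owner is Dee, hence No match. {pile=3, owner=Cal, suit=spades} — owner is Cal, hence No match.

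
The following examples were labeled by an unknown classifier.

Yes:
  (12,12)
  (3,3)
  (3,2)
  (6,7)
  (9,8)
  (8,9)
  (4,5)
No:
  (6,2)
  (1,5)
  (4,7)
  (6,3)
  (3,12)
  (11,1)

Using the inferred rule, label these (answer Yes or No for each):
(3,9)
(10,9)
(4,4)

The rule appears to be: |first − second| ≤ 1.
(3,9): No (|3−9| = 6).
(10,9): Yes (|10−9| = 1).
(4,4): Yes (|4−4| = 0).

No, Yes, Yes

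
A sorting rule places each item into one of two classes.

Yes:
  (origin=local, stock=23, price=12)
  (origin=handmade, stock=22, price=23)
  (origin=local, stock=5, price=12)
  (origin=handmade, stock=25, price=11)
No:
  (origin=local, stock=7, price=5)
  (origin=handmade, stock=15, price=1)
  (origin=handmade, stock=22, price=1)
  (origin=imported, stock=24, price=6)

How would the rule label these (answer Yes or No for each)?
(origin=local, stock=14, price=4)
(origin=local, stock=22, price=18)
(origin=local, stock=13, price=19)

'Yes' ⟺ price ≥ 11.

No, Yes, Yes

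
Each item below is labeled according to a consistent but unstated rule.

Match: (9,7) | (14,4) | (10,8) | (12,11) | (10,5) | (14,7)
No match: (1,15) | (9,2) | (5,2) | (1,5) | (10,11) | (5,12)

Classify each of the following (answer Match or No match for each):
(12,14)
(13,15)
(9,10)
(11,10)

No match, No match, No match, Match

The distinguishing property — first > second AND sum ≥ 15 — holds for all the 'Match' cases and none of the 'No match' cases.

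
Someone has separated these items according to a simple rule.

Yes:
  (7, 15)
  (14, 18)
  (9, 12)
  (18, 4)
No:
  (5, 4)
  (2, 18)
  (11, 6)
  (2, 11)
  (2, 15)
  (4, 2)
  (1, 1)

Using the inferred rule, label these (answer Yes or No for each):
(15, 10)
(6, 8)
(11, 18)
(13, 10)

Yes, No, Yes, Yes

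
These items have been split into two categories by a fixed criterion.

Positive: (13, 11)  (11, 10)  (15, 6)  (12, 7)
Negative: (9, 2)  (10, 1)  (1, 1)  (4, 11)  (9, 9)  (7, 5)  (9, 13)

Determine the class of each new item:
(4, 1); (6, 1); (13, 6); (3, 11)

Negative, Negative, Positive, Negative

The classifier is using: first ≥ 11.
(4, 1) → first 4 → Negative.
(6, 1) → first 6 → Negative.
(13, 6) → first 13 → Positive.
(3, 11) → first 3 → Negative.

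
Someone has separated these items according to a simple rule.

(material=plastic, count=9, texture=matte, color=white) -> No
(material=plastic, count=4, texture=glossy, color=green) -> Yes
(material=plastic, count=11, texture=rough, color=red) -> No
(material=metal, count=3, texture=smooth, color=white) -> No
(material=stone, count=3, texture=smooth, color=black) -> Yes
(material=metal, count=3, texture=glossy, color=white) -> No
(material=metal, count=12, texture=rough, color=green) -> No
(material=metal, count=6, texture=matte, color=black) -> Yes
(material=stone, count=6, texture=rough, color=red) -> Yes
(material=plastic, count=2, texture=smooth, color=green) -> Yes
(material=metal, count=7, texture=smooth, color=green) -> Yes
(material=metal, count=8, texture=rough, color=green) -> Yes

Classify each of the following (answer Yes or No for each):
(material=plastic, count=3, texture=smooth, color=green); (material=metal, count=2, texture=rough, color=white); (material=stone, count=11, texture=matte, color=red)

Yes, No, No

A rule that fits every label: color is not white AND count ≤ 8 — true of each 'Yes' example, false of each 'No' one.
(material=plastic, count=3, texture=smooth, color=green): color is green, count = 3, checks out → Yes.
(material=metal, count=2, texture=rough, color=white): color is white, count = 2, doesn't match → No.
(material=stone, count=11, texture=matte, color=red): color is red, count = 11, doesn't match → No.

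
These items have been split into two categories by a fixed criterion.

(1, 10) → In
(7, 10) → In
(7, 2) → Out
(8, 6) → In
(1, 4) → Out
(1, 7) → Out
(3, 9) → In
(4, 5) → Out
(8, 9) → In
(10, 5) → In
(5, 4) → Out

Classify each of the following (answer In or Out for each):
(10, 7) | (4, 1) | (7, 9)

The distinguishing property — sum ≥ 11 — holds for all the 'In' cases and none of the 'Out' cases.
In: (10, 7), since 10+7 = 17. Out: (4, 1), since 4+1 = 5. In: (7, 9), since 7+9 = 16.

In, Out, In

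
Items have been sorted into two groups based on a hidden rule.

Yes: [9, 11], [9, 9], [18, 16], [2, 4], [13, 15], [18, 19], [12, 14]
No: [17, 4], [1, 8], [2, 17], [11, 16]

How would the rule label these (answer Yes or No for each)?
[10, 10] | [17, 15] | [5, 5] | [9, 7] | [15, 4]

Yes, Yes, Yes, Yes, No

The rule appears to be: |first − second| ≤ 2.
[10, 10]: |10−10| = 0, qualifies → Yes.
[17, 15]: |17−15| = 2, qualifies → Yes.
[5, 5]: |5−5| = 0, qualifies → Yes.
[9, 7]: |9−7| = 2, qualifies → Yes.
[15, 4]: |15−4| = 11, does not fit → No.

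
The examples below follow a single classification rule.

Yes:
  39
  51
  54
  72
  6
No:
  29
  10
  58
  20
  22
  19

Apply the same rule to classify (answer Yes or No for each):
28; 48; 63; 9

No, Yes, Yes, Yes

Comparing the two groups points to one rule — multiple of 3.
No: 28, since 28 = 3·9 + 1.
Yes: 48, since 48 = 3·16.
Yes: 63, since 63 = 3·21.
Yes: 9, since 9 = 3·3.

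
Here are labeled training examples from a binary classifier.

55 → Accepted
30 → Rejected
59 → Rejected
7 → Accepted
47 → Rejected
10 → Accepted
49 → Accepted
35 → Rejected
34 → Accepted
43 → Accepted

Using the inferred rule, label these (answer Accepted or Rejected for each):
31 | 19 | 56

Accepted, Accepted, Rejected

The simplest hypothesis consistent with all the labels is: ≡ 1 (mod 3).
Accepted: 31, since 31 mod 3 = 1.
Accepted: 19, since 19 mod 3 = 1.
Rejected: 56, since 56 mod 3 = 2.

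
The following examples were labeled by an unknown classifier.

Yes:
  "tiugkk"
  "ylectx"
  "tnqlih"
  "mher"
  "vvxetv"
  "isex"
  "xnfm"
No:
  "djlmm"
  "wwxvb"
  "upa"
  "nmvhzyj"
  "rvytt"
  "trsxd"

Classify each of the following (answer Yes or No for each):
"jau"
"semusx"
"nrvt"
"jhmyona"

No, Yes, Yes, No

Comparing the two groups points to one rule — even length.
No: "jau", since length 3.
Yes: "semusx", since length 6.
Yes: "nrvt", since length 4.
No: "jhmyona", since length 7.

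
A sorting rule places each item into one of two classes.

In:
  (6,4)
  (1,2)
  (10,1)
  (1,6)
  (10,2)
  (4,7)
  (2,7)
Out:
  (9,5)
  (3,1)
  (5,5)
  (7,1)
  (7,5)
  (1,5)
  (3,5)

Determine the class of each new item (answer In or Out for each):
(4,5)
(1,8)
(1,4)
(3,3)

In, In, In, Out

The classifier is using: product is even.
(4,5): In (4·5 = 20). (1,8): In (1·8 = 8). (1,4): In (1·4 = 4). (3,3): Out (3·3 = 9).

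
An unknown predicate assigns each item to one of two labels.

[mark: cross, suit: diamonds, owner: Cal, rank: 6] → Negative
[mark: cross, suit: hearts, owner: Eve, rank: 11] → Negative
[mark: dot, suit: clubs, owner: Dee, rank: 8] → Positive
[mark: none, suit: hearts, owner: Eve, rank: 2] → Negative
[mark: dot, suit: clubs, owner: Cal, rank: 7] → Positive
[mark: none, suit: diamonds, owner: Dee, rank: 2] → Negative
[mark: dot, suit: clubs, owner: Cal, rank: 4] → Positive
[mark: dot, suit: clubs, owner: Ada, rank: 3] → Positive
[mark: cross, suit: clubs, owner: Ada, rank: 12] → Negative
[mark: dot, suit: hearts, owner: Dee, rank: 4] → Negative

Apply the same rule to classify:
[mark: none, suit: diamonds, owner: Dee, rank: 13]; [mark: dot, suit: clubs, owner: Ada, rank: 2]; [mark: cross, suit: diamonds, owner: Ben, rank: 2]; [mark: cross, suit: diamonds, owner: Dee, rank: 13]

Negative, Positive, Negative, Negative

The classifier is using: mark is dot AND suit is clubs.
[mark: none, suit: diamonds, owner: Dee, rank: 13]: mark is none, suit is diamonds, does not pass → Negative.
[mark: dot, suit: clubs, owner: Ada, rank: 2]: mark is dot, suit is clubs, passes → Positive.
[mark: cross, suit: diamonds, owner: Ben, rank: 2]: mark is cross, suit is diamonds, does not pass → Negative.
[mark: cross, suit: diamonds, owner: Dee, rank: 13]: mark is cross, suit is diamonds, does not pass → Negative.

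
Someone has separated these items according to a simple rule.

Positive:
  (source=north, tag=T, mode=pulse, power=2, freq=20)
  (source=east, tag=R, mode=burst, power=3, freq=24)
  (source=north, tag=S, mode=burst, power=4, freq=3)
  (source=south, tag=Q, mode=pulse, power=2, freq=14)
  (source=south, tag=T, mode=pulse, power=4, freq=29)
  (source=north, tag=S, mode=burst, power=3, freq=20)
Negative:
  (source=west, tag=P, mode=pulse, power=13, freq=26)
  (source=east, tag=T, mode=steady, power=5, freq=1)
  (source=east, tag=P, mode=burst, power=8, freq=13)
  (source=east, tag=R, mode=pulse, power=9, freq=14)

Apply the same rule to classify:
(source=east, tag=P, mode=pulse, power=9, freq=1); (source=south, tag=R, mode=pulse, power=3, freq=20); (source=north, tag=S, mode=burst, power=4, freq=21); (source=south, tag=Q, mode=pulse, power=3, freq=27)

'Positive' ⟺ power ≤ 4.
(source=east, tag=P, mode=pulse, power=9, freq=1): power = 9 — does not satisfy this, so Negative. (source=south, tag=R, mode=pulse, power=3, freq=20): power = 3 — qualifies, so Positive. (source=north, tag=S, mode=burst, power=4, freq=21): power = 4 — qualifies, so Positive. (source=south, tag=Q, mode=pulse, power=3, freq=27): power = 3 — qualifies, so Positive.

Negative, Positive, Positive, Positive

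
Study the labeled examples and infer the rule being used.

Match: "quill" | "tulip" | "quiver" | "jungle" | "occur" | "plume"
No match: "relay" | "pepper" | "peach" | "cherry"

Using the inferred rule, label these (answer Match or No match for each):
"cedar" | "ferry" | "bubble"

'Match' ⟺ contains 'u'.
"cedar" — no 'u', hence No match.
"ferry" — no 'u', hence No match.
"bubble" — has 'u', hence Match.

No match, No match, Match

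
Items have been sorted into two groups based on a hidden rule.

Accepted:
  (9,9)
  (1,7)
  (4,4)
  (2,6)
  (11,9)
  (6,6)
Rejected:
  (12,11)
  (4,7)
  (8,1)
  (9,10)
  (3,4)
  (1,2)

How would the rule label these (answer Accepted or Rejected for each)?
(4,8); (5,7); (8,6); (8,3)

Accepted, Accepted, Accepted, Rejected

The simplest hypothesis consistent with all the labels is: sum is even.
(4,8) → 4+8 = 12 → Accepted. (5,7) → 5+7 = 12 → Accepted. (8,6) → 8+6 = 14 → Accepted. (8,3) → 8+3 = 11 → Rejected.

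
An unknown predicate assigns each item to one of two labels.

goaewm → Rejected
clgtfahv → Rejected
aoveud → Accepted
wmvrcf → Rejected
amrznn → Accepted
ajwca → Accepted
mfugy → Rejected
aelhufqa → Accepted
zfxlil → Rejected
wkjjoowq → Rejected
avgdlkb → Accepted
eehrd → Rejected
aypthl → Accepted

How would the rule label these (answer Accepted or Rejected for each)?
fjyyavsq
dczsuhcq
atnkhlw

Rejected, Rejected, Accepted

The pattern is that an item is 'Accepted' exactly when: starts with 'a'.
Rejected: fjyyavsq, since starts with 'f'.
Rejected: dczsuhcq, since starts with 'd'.
Accepted: atnkhlw, since starts with 'a'.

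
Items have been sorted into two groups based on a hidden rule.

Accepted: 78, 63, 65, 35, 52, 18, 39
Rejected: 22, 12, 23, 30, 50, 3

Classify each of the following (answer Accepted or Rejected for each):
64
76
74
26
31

'Accepted' ⟺ digit sum ≥ 6.

Accepted, Accepted, Accepted, Accepted, Rejected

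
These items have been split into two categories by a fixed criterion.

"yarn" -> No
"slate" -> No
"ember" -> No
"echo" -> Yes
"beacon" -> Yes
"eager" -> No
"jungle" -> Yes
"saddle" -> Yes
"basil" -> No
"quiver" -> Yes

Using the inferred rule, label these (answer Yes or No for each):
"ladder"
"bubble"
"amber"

Yes, Yes, No

Every 'Yes' example satisfies: even length AND contains 'e'. None of the 'No' examples do.
"ladder" → length 6, has 'e' → Yes.
"bubble" → length 6, has 'e' → Yes.
"amber" → length 5, has 'e' → No.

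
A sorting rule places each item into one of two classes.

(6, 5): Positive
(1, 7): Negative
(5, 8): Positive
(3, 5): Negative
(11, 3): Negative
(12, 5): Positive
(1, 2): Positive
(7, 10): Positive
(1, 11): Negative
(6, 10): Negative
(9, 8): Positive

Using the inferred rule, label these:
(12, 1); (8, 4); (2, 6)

Positive, Negative, Negative

All 'Positive' examples share one property — sum is odd — and every 'Negative' example lacks it.
(12, 1) → 12+1 = 13 → Positive.
(8, 4) → 8+4 = 12 → Negative.
(2, 6) → 2+6 = 8 → Negative.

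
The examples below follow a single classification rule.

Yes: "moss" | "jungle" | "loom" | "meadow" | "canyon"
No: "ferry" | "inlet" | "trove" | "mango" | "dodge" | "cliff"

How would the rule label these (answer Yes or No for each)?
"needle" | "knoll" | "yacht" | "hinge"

Yes, No, No, No

The rule appears to be: even length.
Yes: "needle", since length 6. No: "knoll", since length 5. No: "yacht", since length 5. No: "hinge", since length 5.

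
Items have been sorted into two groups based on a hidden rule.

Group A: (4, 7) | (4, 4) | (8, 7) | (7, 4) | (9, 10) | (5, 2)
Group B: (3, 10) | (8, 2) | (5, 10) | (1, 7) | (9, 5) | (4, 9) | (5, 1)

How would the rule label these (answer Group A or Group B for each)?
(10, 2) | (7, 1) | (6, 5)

Group B, Group B, Group A

Every 'Group A' example satisfies: |first − second| ≤ 3. None of the 'Group B' examples do.
Group B: (10, 2), since |10−2| = 8. Group B: (7, 1), since |7−1| = 6. Group A: (6, 5), since |6−5| = 1.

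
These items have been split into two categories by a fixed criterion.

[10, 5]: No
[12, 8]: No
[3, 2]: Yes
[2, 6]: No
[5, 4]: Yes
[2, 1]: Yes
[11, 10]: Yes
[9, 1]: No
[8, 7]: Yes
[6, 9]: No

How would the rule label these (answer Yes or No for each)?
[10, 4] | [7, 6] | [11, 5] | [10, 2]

One predicate separates the groups cleanly: |first − second| ≤ 1.
[10, 4]: |10−4| = 6 — fails the rule, so No. [7, 6]: |7−6| = 1 — qualifies, so Yes. [11, 5]: |11−5| = 6 — fails the rule, so No. [10, 2]: |10−2| = 8 — fails the rule, so No.

No, Yes, No, No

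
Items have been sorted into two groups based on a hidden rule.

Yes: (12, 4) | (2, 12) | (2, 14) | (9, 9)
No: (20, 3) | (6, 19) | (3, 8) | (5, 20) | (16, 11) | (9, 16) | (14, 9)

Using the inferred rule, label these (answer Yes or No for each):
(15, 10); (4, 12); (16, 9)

No, Yes, No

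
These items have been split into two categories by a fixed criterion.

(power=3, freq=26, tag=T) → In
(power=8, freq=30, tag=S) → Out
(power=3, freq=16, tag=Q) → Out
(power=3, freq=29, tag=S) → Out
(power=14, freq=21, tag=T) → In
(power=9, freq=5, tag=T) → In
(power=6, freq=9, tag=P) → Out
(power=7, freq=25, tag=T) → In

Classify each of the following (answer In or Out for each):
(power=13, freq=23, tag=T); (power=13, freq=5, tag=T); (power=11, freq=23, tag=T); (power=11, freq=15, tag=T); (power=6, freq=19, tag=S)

In, In, In, In, Out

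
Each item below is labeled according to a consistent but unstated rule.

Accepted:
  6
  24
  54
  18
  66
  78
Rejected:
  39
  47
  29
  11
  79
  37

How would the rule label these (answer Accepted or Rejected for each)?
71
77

'Accepted' ⟺ even.
Rejected: 71, since 71 is odd.
Rejected: 77, since 77 is odd.

Rejected, Rejected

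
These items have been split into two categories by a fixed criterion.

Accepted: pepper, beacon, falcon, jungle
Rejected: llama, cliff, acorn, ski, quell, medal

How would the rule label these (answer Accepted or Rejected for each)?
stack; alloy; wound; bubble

Rejected, Rejected, Rejected, Accepted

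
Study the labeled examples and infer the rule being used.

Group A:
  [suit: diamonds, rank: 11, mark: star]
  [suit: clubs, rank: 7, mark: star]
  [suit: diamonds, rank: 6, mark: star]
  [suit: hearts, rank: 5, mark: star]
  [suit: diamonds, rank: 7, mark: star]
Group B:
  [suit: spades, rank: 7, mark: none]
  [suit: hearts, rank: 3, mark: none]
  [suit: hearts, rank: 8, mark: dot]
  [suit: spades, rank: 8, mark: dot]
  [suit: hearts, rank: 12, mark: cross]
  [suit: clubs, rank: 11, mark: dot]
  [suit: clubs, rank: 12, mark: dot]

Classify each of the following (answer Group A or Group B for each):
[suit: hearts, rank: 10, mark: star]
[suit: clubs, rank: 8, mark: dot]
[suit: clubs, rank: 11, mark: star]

Group A, Group B, Group A

A rule that fits every label: mark is star — true of each 'Group A' example, false of each 'Group B' one.
[suit: hearts, rank: 10, mark: star]: mark is star, passes → Group A.
[suit: clubs, rank: 8, mark: dot]: mark is dot, does not satisfy this → Group B.
[suit: clubs, rank: 11, mark: star]: mark is star, passes → Group A.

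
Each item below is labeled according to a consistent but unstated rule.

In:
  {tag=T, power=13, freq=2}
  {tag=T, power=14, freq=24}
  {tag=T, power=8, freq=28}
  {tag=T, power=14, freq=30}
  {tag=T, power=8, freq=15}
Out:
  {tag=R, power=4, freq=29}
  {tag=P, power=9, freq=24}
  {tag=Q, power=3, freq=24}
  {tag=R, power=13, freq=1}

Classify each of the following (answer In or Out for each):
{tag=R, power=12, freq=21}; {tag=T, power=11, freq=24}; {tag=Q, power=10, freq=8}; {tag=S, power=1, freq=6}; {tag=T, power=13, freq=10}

'In' ⟺ tag is T.
{tag=R, power=12, freq=21}: Out (tag is R).
{tag=T, power=11, freq=24}: In (tag is T).
{tag=Q, power=10, freq=8}: Out (tag is Q).
{tag=S, power=1, freq=6}: Out (tag is S).
{tag=T, power=13, freq=10}: In (tag is T).

Out, In, Out, Out, In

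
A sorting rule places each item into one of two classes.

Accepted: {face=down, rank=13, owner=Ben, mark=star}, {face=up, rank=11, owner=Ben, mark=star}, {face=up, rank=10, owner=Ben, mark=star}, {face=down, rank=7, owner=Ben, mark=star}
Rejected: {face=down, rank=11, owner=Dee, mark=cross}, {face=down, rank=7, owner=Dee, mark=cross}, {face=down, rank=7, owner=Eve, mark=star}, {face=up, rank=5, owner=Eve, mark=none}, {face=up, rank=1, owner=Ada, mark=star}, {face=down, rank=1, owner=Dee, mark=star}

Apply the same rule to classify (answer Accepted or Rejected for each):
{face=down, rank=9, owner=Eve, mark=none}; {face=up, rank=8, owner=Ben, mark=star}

The pattern is that an item is 'Accepted' exactly when: owner is Ben.
{face=down, rank=9, owner=Eve, mark=none}: owner is Eve, doesn't match → Rejected.
{face=up, rank=8, owner=Ben, mark=star}: owner is Ben, satisfies this → Accepted.

Rejected, Accepted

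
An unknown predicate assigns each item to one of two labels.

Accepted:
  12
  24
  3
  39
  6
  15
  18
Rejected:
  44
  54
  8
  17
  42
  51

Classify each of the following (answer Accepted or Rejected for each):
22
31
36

Rejected, Rejected, Accepted

A rule that fits every label: multiple of 3 AND at most 39 — true of each 'Accepted' example, false of each 'Rejected' one.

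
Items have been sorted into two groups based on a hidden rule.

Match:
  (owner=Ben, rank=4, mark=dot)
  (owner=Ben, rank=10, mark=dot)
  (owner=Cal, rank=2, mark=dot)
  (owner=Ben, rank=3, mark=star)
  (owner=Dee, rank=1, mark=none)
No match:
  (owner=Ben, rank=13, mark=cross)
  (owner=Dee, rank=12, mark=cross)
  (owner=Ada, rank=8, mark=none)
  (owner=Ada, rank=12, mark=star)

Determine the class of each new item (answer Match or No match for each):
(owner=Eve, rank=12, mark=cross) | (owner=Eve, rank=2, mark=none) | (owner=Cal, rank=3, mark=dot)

Rule: mark is dot OR rank ≤ 3. This holds for each 'Match' example and fails for each 'No match' one.
(owner=Eve, rank=12, mark=cross): No match (mark is cross, rank = 12). (owner=Eve, rank=2, mark=none): Match (mark is none, rank = 2). (owner=Cal, rank=3, mark=dot): Match (mark is dot, rank = 3).

No match, Match, Match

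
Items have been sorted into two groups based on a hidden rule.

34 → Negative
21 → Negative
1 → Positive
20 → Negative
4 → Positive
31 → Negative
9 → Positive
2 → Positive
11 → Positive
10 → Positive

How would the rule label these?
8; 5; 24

One predicate separates the groups cleanly: at most 11.
8 → 8 ≤ 11 → Positive.
5 → 5 ≤ 11 → Positive.
24 → 24 > 11 → Negative.

Positive, Positive, Negative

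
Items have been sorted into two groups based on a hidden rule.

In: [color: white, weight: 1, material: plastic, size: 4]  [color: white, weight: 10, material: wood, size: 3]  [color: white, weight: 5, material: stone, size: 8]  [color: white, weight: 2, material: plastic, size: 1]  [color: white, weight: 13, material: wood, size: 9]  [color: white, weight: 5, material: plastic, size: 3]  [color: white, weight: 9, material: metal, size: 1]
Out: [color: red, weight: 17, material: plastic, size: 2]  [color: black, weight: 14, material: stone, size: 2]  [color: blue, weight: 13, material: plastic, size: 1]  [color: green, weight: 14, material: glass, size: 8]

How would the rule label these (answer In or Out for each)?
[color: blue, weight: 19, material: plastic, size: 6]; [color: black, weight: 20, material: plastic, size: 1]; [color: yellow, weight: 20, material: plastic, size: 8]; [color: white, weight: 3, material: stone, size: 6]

Out, Out, Out, In

Comparing the two groups points to one rule — color is white.
[color: blue, weight: 19, material: plastic, size: 6] — color is blue, hence Out. [color: black, weight: 20, material: plastic, size: 1] — color is black, hence Out. [color: yellow, weight: 20, material: plastic, size: 8] — color is yellow, hence Out. [color: white, weight: 3, material: stone, size: 6] — color is white, hence In.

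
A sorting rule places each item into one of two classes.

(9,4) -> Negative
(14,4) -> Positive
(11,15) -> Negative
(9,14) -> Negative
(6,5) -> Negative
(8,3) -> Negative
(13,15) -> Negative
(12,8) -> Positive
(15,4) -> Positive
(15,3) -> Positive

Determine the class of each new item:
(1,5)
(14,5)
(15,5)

Negative, Positive, Positive

One predicate separates the groups cleanly: first > second AND sum ≥ 18.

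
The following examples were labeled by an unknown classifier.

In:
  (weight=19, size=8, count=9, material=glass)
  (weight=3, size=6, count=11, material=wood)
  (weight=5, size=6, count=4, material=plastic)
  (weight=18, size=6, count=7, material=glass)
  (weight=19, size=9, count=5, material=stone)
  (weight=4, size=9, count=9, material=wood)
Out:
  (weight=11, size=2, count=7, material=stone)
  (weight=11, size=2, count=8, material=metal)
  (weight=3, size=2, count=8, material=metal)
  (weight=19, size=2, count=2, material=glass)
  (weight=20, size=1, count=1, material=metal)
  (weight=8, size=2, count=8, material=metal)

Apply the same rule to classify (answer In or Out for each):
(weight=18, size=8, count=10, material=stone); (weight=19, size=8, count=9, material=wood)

One predicate separates the groups cleanly: size ≥ 6.
In: (weight=18, size=8, count=10, material=stone), since size = 8.
In: (weight=19, size=8, count=9, material=wood), since size = 8.

In, In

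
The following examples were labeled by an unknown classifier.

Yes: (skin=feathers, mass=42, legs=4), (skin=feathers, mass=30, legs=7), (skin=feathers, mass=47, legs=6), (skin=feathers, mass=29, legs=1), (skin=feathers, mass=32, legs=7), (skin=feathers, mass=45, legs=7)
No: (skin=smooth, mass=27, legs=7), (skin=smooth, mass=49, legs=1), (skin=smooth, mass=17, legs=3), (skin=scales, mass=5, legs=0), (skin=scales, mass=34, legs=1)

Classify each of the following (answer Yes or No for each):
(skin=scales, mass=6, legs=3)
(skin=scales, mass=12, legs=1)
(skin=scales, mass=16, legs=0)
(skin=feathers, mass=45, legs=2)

No, No, No, Yes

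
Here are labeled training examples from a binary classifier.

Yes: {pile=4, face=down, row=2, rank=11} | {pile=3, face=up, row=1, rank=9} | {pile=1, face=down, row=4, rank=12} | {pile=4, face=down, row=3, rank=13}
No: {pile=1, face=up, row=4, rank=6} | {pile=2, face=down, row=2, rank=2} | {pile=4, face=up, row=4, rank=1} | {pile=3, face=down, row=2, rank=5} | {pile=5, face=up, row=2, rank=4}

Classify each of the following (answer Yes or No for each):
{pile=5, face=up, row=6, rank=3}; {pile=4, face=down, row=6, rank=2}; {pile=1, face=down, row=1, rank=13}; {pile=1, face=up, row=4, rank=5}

'Yes' ⟺ rank ≥ 9.
{pile=5, face=up, row=6, rank=3}: rank = 3 — fails this test, so No. {pile=4, face=down, row=6, rank=2}: rank = 2 — fails this test, so No. {pile=1, face=down, row=1, rank=13}: rank = 13 — fits, so Yes. {pile=1, face=up, row=4, rank=5}: rank = 5 — fails this test, so No.

No, No, Yes, No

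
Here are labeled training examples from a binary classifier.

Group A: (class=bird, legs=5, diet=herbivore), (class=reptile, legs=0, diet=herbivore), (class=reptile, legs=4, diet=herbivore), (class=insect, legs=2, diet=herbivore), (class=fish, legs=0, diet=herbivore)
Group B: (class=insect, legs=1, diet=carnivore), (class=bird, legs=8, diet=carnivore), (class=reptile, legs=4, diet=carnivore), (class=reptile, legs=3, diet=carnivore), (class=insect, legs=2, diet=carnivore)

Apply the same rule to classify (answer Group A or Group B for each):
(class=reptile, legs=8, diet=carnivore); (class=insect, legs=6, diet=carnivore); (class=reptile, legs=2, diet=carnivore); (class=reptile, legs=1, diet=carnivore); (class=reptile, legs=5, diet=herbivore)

The classifier is using: diet is herbivore.
(class=reptile, legs=8, diet=carnivore): diet is carnivore — doesn't match, so Group B. (class=insect, legs=6, diet=carnivore): diet is carnivore — doesn't match, so Group B. (class=reptile, legs=2, diet=carnivore): diet is carnivore — doesn't match, so Group B. (class=reptile, legs=1, diet=carnivore): diet is carnivore — doesn't match, so Group B. (class=reptile, legs=5, diet=herbivore): diet is herbivore — fits, so Group A.

Group B, Group B, Group B, Group B, Group A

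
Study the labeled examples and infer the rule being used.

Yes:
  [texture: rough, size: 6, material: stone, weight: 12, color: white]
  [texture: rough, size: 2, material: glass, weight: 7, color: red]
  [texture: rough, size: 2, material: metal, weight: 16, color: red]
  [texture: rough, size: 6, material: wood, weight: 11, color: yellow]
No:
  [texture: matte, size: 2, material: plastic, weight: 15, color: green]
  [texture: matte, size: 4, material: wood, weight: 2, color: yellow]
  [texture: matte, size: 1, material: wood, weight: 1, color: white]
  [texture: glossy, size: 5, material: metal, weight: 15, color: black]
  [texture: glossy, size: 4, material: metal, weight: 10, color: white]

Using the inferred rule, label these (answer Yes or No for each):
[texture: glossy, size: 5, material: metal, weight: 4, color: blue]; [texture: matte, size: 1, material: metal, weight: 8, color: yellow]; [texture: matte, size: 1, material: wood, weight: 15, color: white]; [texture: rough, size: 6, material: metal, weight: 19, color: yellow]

No, No, No, Yes

The classifier is using: texture is rough.
[texture: glossy, size: 5, material: metal, weight: 4, color: blue]: texture is glossy — does not pass, so No. [texture: matte, size: 1, material: metal, weight: 8, color: yellow]: texture is matte — does not pass, so No. [texture: matte, size: 1, material: wood, weight: 15, color: white]: texture is matte — does not pass, so No. [texture: rough, size: 6, material: metal, weight: 19, color: yellow]: texture is rough — qualifies, so Yes.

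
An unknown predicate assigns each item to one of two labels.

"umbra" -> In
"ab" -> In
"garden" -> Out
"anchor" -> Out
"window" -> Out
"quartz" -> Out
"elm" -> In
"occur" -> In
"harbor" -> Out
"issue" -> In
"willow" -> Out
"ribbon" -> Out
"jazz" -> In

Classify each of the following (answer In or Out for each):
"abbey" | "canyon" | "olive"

The distinguishing property — length ≤ 5 — holds for all the 'In' cases and none of the 'Out' cases.
"abbey" — length 5, hence In.
"canyon" — length 6, hence Out.
"olive" — length 5, hence In.

In, Out, In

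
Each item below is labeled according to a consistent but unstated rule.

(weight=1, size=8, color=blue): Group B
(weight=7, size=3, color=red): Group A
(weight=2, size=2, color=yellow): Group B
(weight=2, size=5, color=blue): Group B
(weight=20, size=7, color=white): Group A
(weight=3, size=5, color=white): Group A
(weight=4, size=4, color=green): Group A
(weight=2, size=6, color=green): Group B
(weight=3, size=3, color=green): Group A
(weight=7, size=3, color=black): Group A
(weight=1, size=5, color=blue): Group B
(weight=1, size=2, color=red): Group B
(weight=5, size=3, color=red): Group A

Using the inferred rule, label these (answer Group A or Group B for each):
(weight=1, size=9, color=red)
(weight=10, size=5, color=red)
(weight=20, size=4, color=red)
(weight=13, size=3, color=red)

Group B, Group A, Group A, Group A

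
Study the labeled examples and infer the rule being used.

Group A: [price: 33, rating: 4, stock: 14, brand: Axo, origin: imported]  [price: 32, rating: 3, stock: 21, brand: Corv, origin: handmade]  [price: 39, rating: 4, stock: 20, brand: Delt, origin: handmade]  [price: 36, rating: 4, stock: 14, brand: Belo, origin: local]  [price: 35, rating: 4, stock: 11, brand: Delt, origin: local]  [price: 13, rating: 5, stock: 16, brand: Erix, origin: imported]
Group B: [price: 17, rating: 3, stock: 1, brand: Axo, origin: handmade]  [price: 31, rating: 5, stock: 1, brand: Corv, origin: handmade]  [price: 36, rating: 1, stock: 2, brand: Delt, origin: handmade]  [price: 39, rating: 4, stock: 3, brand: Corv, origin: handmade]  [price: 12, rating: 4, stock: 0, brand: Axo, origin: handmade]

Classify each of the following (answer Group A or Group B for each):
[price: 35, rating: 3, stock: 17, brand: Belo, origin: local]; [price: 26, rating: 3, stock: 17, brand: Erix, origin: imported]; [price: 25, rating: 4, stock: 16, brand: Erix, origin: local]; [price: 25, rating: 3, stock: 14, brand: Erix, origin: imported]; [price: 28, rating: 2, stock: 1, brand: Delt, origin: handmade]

Group A, Group A, Group A, Group A, Group B

All 'Group A' examples share one property — stock ≥ 11 — and every 'Group B' example lacks it.
[price: 35, rating: 3, stock: 17, brand: Belo, origin: local] → stock = 17 → Group A.
[price: 26, rating: 3, stock: 17, brand: Erix, origin: imported] → stock = 17 → Group A.
[price: 25, rating: 4, stock: 16, brand: Erix, origin: local] → stock = 16 → Group A.
[price: 25, rating: 3, stock: 14, brand: Erix, origin: imported] → stock = 14 → Group A.
[price: 28, rating: 2, stock: 1, brand: Delt, origin: handmade] → stock = 1 → Group B.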